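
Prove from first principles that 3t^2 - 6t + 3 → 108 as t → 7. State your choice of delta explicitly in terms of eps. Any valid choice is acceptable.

delta = min(2, eps/42)

Let eps > 0. We want delta > 0 such that 0 < |t − 7| < delta implies |(3t^2 - 6t + 3) − 108| < eps.
(3t^2 - 6t + 3) − 108 = 3t^2 - 6t - 105 = (t − 7)(3t + 15).
So |(3t^2 - 6t + 3) − 108| = |t − 7|·|3t + 15|.
Assume first that |t − 7| < 2, so |t| < 9. Then |3t + 15| ≤ 3·9 + 15 = 42.
Hence |(3t^2 - 6t + 3) − 108| ≤ 42|t − 7| < eps provided |t − 7| < eps/42.
Choosing delta = min(2, eps/42) ensures both conditions, hence |(3t^2 - 6t + 3) − 108| < eps.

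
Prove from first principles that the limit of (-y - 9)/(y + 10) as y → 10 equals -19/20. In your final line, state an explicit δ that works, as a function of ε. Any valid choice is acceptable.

Suppose ε > 0. We want δ > 0 with 0 < |y − 10| < δ ⇒ |(-y - 9)/(y + 10) + 19/20| < ε.
Combining over a common denominator, (-y - 9)/(y + 10) + 19/20 = [(-y - 9)·20 − (-19)·(y + 10)] / [20·(y + 10)] = -1(y − 10) / (20(y + 10)).
So |(-y - 9)/(y + 10) + 19/20| = |y − 10| / (20·|y + 10|).
Require δ ≤ 10, so |y + 10| ≥ |20| − |y − 10| > 20 − 10 = 10.
Hence |(-y - 9)/(y + 10) + 19/20| < |y − 10|/(20·10) = (1/200)|y − 10|, which is < ε once |y − 10| < 200ε.
Take δ = min(10, 200ε). Then 0 < |y − 10| < δ forces both bounds, so |(-y - 9)/(y + 10) + 19/20| < ε.

δ = min(10, 200ε)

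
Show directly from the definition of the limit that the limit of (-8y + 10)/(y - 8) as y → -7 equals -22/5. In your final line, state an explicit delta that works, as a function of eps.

Fix eps > 0. We want delta > 0 with 0 < |y + 7| < delta ⇒ |(-8y + 10)/(y - 8) + 22/5| < eps.
Combining over a common denominator, (-8y + 10)/(y - 8) + 22/5 = [(-8y + 10)·(-15) − 66·(y - 8)] / [(-15)·(y - 8)] = 54(y + 7) / ((-15)(y - 8)).
So |(-8y + 10)/(y - 8) + 22/5| = 54|y + 7| / (15·|y − 8|).
Require delta ≤ 15/2, so |y − 8| ≥ |-15| − |y + 7| > 15 − 15/2 = 15/2.
Hence |(-8y + 10)/(y - 8) + 22/5| < 54|y + 7|/(15·(15/2)) = (12/25)|y + 7|, which is < eps once |y + 7| < (25/12)eps.
Take delta = min(15/2, (25/12)eps). Then 0 < |y + 7| < delta forces both bounds, so |(-8y + 10)/(y - 8) + 22/5| < eps.

delta = min(15/2, (25/12)eps)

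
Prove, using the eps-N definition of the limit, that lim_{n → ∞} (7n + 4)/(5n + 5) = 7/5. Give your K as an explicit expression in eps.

Fix eps > 0. For n ≥ 1, |(7n + 4)/(5n + 5) − (7/5)| = |-15|/(5(5n + 5)) = 15/(5(5n + 5)).
Since 5n + 5 ≥ 5n for n ≥ 1, this is ≤ 15/(5·5n) = (3/5)/n.
So |(7n + 4)/(5n + 5) − (7/5)| < eps whenever n > (3/5)/eps.
Take K = (3/5)/eps. If n > K then |(7n + 4)/(5n + 5) − (7/5)| ≤ (3/5)/n < eps.

K = (3/5)/eps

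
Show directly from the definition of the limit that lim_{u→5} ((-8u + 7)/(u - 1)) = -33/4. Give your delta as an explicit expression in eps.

delta = min(2, 8eps)

Let eps > 0 be given. We want delta > 0 with 0 < |u − 5| < delta ⇒ |(-8u + 7)/(u - 1) + 33/4| < eps.
Combining over a common denominator, (-8u + 7)/(u - 1) + 33/4 = [(-8u + 7)·4 − (-33)·(u - 1)] / [4·(u - 1)] = 1(u − 5) / (4(u - 1)).
So |(-8u + 7)/(u - 1) + 33/4| = |u − 5| / (4·|u − 1|).
Restrict delta ≤ 2. Then |u − 5| < 2 gives |u − 1| = |(u − 5) + 4| ≥ 4 − 2 = 2.
Hence |(-8u + 7)/(u - 1) + 33/4| < |u − 5|/(4·2) = (1/8)|u − 5|, which is < eps once |u − 5| < 8eps.
Take delta = min(2, 8eps). Then 0 < |u − 5| < delta forces both bounds, so |(-8u + 7)/(u - 1) + 33/4| < eps.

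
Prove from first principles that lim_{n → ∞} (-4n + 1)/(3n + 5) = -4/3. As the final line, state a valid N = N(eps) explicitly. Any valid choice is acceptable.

Let eps > 0 be given. For n ≥ 1, |(-4n + 1)/(3n + 5) + 4/3| = |23|/(3(3n + 5)) = 23/(3(3n + 5)).
Since 3n + 5 ≥ 3n for n ≥ 1, this is ≤ 23/(3·3n) = (23/9)/n.
So |(-4n + 1)/(3n + 5) + 4/3| < eps whenever n > (23/9)/eps.
Take N = (23/9)/eps. If n > N then |(-4n + 1)/(3n + 5) + 4/3| ≤ (23/9)/n < eps.

N = (23/9)/eps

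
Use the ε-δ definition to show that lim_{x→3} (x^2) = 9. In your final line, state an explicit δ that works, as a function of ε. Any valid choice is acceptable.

Fix ε > 0. We want δ > 0 such that 0 < |x − 3| < δ implies |(x^2) − 9| < ε.
(x^2) − 9 = x^2 - 9 = (x − 3)(x + 3).
So |(x^2) − 9| = |x − 3|·|x + 3|.
Require δ ≤ 2. Then |x − 3| < 2 gives |x| < 5, and by the triangle inequality |x + 3| ≤ 5 + 3 = 8.
Hence |(x^2) − 9| ≤ 8|x − 3| < ε provided |x − 3| < ε/8.
Take δ = min(2, ε/8). Then 0 < |x − 3| < δ gives both |x − 3| < 2 and |x − 3| < ε/8, so |(x^2) − 9| < ε.

δ = min(2, ε/8)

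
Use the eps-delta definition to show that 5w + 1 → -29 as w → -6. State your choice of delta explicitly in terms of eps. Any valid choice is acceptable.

Let eps > 0 be given. We need delta > 0 so that 0 < |w + 6| < delta implies |(5w + 1) + 29| < eps.
Since (5w + 1) + 29 = 5(w + 6), we have |(5w + 1) + 29| = 5|w + 6|.
So 5|w + 6| < eps exactly when |w + 6| < eps/5.
Take delta = eps/5. If 0 < |w + 6| < delta then |(5w + 1) + 29| = 5|w + 6| < 5·(eps/5) = eps.

delta = eps/5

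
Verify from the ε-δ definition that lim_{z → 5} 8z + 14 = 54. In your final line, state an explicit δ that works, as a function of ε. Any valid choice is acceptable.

δ = ε/8

Fix ε > 0. We need δ > 0 so that 0 < |z − 5| < δ implies |(8z + 14) − 54| < ε.
|(8z + 14) − 54| = |8z - 40| = 8|z − 5|.
Thus it suffices that |z − 5| < ε/8.
Take δ = ε/8. If 0 < |z − 5| < δ then |(8z + 14) − 54| = 8|z − 5| < 8·(ε/8) = ε.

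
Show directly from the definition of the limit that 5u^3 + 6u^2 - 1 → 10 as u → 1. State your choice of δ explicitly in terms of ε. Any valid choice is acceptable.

Suppose ε > 0. We want δ > 0 such that 0 < |u − 1| < δ implies |(5u^3 + 6u^2 - 1) − 10| < ε.
(5u^3 + 6u^2 - 1) − 10 = 5u^3 + 6u^2 - 11 = (u − 1)(5u^2 + 11u + 11).
So |(5u^3 + 6u^2 - 1) − 10| = |u − 1|·|5u^2 + 11u + 11|.
Assume first that |u − 1| < 1, so |u| < 2. Then |5u^2 + 11u + 11| ≤ 5·2^2 + 11·2 + 11 = 53.
Hence |(5u^3 + 6u^2 - 1) − 10| ≤ 53|u − 1| < ε provided |u − 1| < ε/53.
Take δ = min(1, ε/53). Then 0 < |u − 1| < δ gives both |u − 1| < 1 and |u − 1| < ε/53, so |(5u^3 + 6u^2 - 1) − 10| < ε.

δ = min(1, ε/53)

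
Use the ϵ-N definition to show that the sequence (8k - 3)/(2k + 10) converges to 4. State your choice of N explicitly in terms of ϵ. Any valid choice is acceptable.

N = (43/2)/ϵ

Let ϵ > 0 be given. For k ≥ 1, |(8k - 3)/(2k + 10) − 4| = |-86|/(2(2k + 10)) = 86/(2(2k + 10)).
Since 2k + 10 ≥ 2k for k ≥ 1, this is ≤ 86/(2·2k) = (43/2)/k.
So |(8k - 3)/(2k + 10) − 4| < ϵ whenever k > (43/2)/ϵ.
Take N = (43/2)/ϵ. If k > N then |(8k - 3)/(2k + 10) − 4| ≤ (43/2)/k < ϵ.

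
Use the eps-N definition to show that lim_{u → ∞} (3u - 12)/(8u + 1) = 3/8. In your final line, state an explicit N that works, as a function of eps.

N = (99/64)/eps

Let eps > 0 be given. We seek N > 0 such that u > N implies |(3u - 12)/(8u + 1) − (3/8)| < eps.
(3u - 12)/(8u + 1) − (3/8) = (8(3u - 12) − 3(8u + 1)) / (8(8u + 1)) = -99/(8(8u + 1)).
For u > 0 we have 8u + 1 > 8u, so |(3u - 12)/(8u + 1) − (3/8)| = 99/(8(8u + 1)) < 99/(8·8u) = (99/64)/u.
Thus |(3u - 12)/(8u + 1) − (3/8)| < eps whenever u > (99/64)/eps.
Take N = (99/64)/eps. If u > N then |(3u - 12)/(8u + 1) − (3/8)| < (99/64)/u < eps.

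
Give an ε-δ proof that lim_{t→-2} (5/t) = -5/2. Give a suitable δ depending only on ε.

Fix ε > 0. We seek δ > 0 such that 0 < |t + 2| < δ implies |5/t + 5/2| < ε.
|5/t + 5/2| = 5·|-2 − t|/(2·|t|) = 5|t + 2|/(2|t|).
Restrict δ ≤ 1. Then |t + 2| < 1 gives |t| > 1, so 2|t| > 2.
Then |5/t + 5/2| < 5|t + 2|/2, which is < ε when |t + 2| < (2/5)ε.
Take δ = min(1, (2/5)ε). Then 0 < |t + 2| < δ gives both |t + 2| < 1 and |t + 2| < (2/5)ε, so |5/t + 5/2| < ε.

δ = min(1, (2/5)ε)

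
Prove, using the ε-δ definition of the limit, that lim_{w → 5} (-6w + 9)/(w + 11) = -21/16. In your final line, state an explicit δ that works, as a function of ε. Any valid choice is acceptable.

δ = min(8, (128/75)ε)

Fix ε > 0. We want δ > 0 with 0 < |w − 5| < δ ⇒ |(-6w + 9)/(w + 11) + 21/16| < ε.
Combining over a common denominator, (-6w + 9)/(w + 11) + 21/16 = [(-6w + 9)·16 − (-21)·(w + 11)] / [16·(w + 11)] = -75(w − 5) / (16(w + 11)).
So |(-6w + 9)/(w + 11) + 21/16| = 75|w − 5| / (16·|w + 11|).
Require δ ≤ 8, so |w + 11| ≥ |16| − |w − 5| > 16 − 8 = 8.
Hence |(-6w + 9)/(w + 11) + 21/16| < 75|w − 5|/(16·8) = (75/128)|w − 5|, which is < ε once |w − 5| < (128/75)ε.
Take δ = min(8, (128/75)ε). Then 0 < |w − 5| < δ forces both bounds, so |(-6w + 9)/(w + 11) + 21/16| < ε.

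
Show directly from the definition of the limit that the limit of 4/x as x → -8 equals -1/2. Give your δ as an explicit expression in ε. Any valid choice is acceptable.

Let ε > 0. We seek δ > 0 such that 0 < |x + 8| < δ implies |4/x + 1/2| < ε.
|4/x + 1/2| = 4·|-8 − x|/(8·|x|) = 4|x + 8|/(8|x|).
Restrict δ ≤ 4. Then |x + 8| < 4 gives |x| > 4, so 8|x| > 32.
Then |4/x + 1/2| < 4|x + 8|/32, which is < ε when |x + 8| < 8ε.
Take δ = min(4, 8ε). Then 0 < |x + 8| < δ gives both |x + 8| < 4 and |x + 8| < 8ε, so |4/x + 1/2| < ε.

δ = min(4, 8ε)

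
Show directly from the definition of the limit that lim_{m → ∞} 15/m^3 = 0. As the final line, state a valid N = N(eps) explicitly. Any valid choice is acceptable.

N = (15/eps)^{1/3}

Fix eps > 0. For m ≥ 1, |15/m^3 − 0| = 15/m^3.
15/m^3 < eps ⇔ m^3 > 15/eps ⇔ m > (15/eps)^{1/3}.
Take N = (15/eps)^{1/3}. Then m > N implies 15/m^3 < eps.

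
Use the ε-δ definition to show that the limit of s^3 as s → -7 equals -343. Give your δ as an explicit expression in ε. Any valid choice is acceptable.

Let ε > 0 be given. We seek δ > 0 with 0 < |s + 7| < δ ⇒ |s^3 + 343| < ε.
Factor: s^3 + 343 = (s + 7)(s^2 - 7s + 49), so |s^3 + 343| = |s + 7|·|s^2 - 7s + 49|.
Impose δ ≤ 2 so that |s| < 9; then |s^2 - 7s + 49| ≤ 193.
Hence |s^3 + 343| ≤ 193|s + 7|, which is < ε once |s + 7| < ε/193.
Take δ = min(2, ε/193). If 0 < |s + 7| < δ then both bounds hold and |s^3 + 343| ≤ 193|s + 7| < 193·(ε/193) = ε.

δ = min(2, ε/193)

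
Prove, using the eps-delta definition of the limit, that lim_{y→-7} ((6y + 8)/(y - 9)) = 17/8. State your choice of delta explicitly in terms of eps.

delta = min(8, (64/31)eps)

Let eps > 0. We want delta > 0 with 0 < |y + 7| < delta ⇒ |(6y + 8)/(y - 9) − (17/8)| < eps.
Combining over a common denominator, (6y + 8)/(y - 9) − (17/8) = [(6y + 8)·(-16) − (-34)·(y - 9)] / [(-16)·(y - 9)] = -62(y + 7) / ((-16)(y - 9)).
So |(6y + 8)/(y - 9) − (17/8)| = 62|y + 7| / (16·|y − 9|).
Restrict delta ≤ 8. Then |y + 7| < 8 gives |y − 9| = |(y + 7) + (-16)| ≥ 16 − 8 = 8.
Hence |(6y + 8)/(y - 9) − (17/8)| < 62|y + 7|/(16·8) = (31/64)|y + 7|, which is < eps once |y + 7| < (64/31)eps.
Take delta = min(8, (64/31)eps). Then 0 < |y + 7| < delta forces both bounds, so |(6y + 8)/(y - 9) − (17/8)| < eps.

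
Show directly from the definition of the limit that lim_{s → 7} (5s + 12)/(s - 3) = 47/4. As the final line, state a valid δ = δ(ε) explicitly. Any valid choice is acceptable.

δ = min(2, (8/27)ε)

Let ε > 0. We want δ > 0 with 0 < |s − 7| < δ ⇒ |(5s + 12)/(s - 3) − (47/4)| < ε.
Combining over a common denominator, (5s + 12)/(s - 3) − (47/4) = [(5s + 12)·4 − 47·(s - 3)] / [4·(s - 3)] = -27(s − 7) / (4(s - 3)).
So |(5s + 12)/(s - 3) − (47/4)| = 27|s − 7| / (4·|s − 3|).
Require δ ≤ 2, so |s − 3| ≥ |4| − |s − 7| > 4 − 2 = 2.
Hence |(5s + 12)/(s - 3) − (47/4)| < 27|s − 7|/(4·2) = (27/8)|s − 7|, which is < ε once |s − 7| < (8/27)ε.
Take δ = min(2, (8/27)ε). Then 0 < |s − 7| < δ forces both bounds, so |(5s + 12)/(s - 3) − (47/4)| < ε.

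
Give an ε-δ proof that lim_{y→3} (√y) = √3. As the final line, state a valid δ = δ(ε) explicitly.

Let ε > 0. We want δ > 0 such that 0 < |y − 3| < δ implies |√y − √3| < ε.
Multiplying by the conjugate, |√y − √3| = |y − 3|/(√y + √3).
Restrict δ ≤ 3 so that |y − 3| < 3 forces y > 0, and then √y + √3 > √3.
Hence |√y − √3| < |y − 3|/√3, which is < ε once |y − 3| < √3·ε.
Take δ = min(3, √3·ε). If 0 < |y − 3| < δ then y > 0 and |√y − √3| < |y − 3|/√3 < ε.

δ = min(3, √3·ε)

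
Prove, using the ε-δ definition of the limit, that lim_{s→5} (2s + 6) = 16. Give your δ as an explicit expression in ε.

Let ε > 0 be given. We need δ > 0 so that 0 < |s − 5| < δ implies |(2s + 6) − 16| < ε.
|(2s + 6) − 16| = |2s - 10| = 2|s − 5|.
Thus it suffices that |s − 5| < ε/2.
Choosing δ = ε/2 gives |(2s + 6) − 16| = 2|s − 5| < ε whenever |s − 5| < δ.

δ = ε/2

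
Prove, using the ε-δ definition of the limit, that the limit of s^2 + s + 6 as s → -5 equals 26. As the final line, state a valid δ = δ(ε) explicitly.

δ = min(1, ε/10)

Fix ε > 0. We want δ > 0 such that 0 < |s + 5| < δ implies |(s^2 + s + 6) − 26| < ε.
(s^2 + s + 6) − 26 = s^2 + s - 20 = (s + 5)(s - 4).
So |(s^2 + s + 6) − 26| = |s + 5|·|s - 4|.
Assume first that |s + 5| < 1, so |s| < 6. Then |s - 4| ≤ 6 + 4 = 10.
Hence |(s^2 + s + 6) − 26| ≤ 10|s + 5| < ε provided |s + 5| < ε/10.
Choosing δ = min(1, ε/10) ensures both conditions, hence |(s^2 + s + 6) − 26| < ε.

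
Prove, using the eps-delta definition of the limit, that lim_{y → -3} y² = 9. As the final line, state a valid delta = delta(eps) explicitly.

delta = min(1, eps/7)

Suppose eps > 0. We seek delta > 0 with 0 < |y + 3| < delta ⇒ |y² − 9| < eps.
Factor: y² − 9 = (y + 3)(y - 3), so |y² − 9| = |y + 3|·|y - 3|.
Restrict delta ≤ 1. Then |y + 3| < 1 gives |y| < 4, so by the triangle inequality |y - 3| ≤ 4 + 3 = 7.
Hence |y² − 9| ≤ 7|y + 3|, which is < eps once |y + 3| < eps/7.
Take delta = min(1, eps/7). If 0 < |y + 3| < delta then both bounds hold and |y² − 9| ≤ 7|y + 3| < 7·(eps/7) = eps.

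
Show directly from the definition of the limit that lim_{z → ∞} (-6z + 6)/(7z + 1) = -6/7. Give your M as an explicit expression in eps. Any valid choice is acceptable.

Suppose eps > 0. We seek M > 0 such that z > M implies |(-6z + 6)/(7z + 1) + 6/7| < eps.
(-6z + 6)/(7z + 1) + 6/7 = (7(-6z + 6) − (-6)(7z + 1)) / (7(7z + 1)) = 48/(7(7z + 1)).
For z > 0 we have 7z + 1 > 7z, so |(-6z + 6)/(7z + 1) + 6/7| = 48/(7(7z + 1)) < 48/(7·7z) = (48/49)/z.
Thus |(-6z + 6)/(7z + 1) + 6/7| < eps whenever z > (48/49)/eps.
Take M = (48/49)/eps. If z > M then |(-6z + 6)/(7z + 1) + 6/7| < (48/49)/z < eps.

M = (48/49)/eps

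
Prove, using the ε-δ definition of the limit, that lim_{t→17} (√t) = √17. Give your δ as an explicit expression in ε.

Fix ε > 0. We want δ > 0 such that 0 < |t − 17| < δ implies |√t − √17| < ε.
Rationalise: √t − √17 = (t − 17)/(√t + √17), so |√t − √17| = |t − 17|/(√t + √17).
Restrict δ ≤ 17 so that |t − 17| < 17 forces t > 0, and then √t + √17 > √17.
Hence |√t − √17| < |t − 17|/√17, which is < ε once |t − 17| < √17·ε.
Take δ = min(17, √17·ε). If 0 < |t − 17| < δ then t > 0 and |√t − √17| < |t − 17|/√17 < ε.

δ = min(17, √17·ε)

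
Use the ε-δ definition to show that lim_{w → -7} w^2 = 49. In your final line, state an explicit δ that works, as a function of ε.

Let ε > 0. We seek δ > 0 with 0 < |w + 7| < δ ⇒ |w^2 − 49| < ε.
Factor: w^2 − 49 = (w + 7)(w - 7), so |w^2 − 49| = |w + 7|·|w - 7|.
Impose δ ≤ 1 so that |w| < 8; then |w - 7| ≤ 15.
Hence |w^2 − 49| ≤ 15|w + 7|, which is < ε once |w + 7| < ε/15.
Take δ = min(1, ε/15). If 0 < |w + 7| < δ then both bounds hold and |w^2 − 49| ≤ 15|w + 7| < 15·(ε/15) = ε.

δ = min(1, ε/15)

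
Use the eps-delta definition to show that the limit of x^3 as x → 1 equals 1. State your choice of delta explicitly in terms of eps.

Let eps > 0 be given. We seek delta > 0 with 0 < |x − 1| < delta ⇒ |x^3 − 1| < eps.
Factor: x^3 − 1 = (x − 1)(x^2 + x + 1), so |x^3 − 1| = |x − 1|·|x^2 + x + 1|.
Restrict delta ≤ 1. Then |x − 1| < 1 gives |x| < 2, so by the triangle inequality |x^2 + x + 1| ≤ 2^2 + 2 + 1 = 7.
Hence |x^3 − 1| ≤ 7|x − 1|, which is < eps once |x − 1| < eps/7.
Take delta = min(1, eps/7). If 0 < |x − 1| < delta then both bounds hold and |x^3 − 1| ≤ 7|x − 1| < 7·(eps/7) = eps.

delta = min(1, eps/7)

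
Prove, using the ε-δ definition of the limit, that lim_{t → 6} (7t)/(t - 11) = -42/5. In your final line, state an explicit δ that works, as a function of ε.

Let ε > 0. We want δ > 0 with 0 < |t − 6| < δ ⇒ |(7t)/(t - 11) + 42/5| < ε.
Combining over a common denominator, (7t)/(t - 11) + 42/5 = [(7t)·(-5) − 42·(t - 11)] / [(-5)·(t - 11)] = -77(t − 6) / ((-5)(t - 11)).
So |(7t)/(t - 11) + 42/5| = 77|t − 6| / (5·|t − 11|).
Restrict δ ≤ 5/2. Then |t − 6| < 5/2 gives |t − 11| = |(t − 6) + (-5)| ≥ 5 − 5/2 = 5/2.
Hence |(7t)/(t - 11) + 42/5| < 77|t − 6|/(5·(5/2)) = (154/25)|t − 6|, which is < ε once |t − 6| < (25/154)ε.
Take δ = min(5/2, (25/154)ε). Then 0 < |t − 6| < δ forces both bounds, so |(7t)/(t - 11) + 42/5| < ε.

δ = min(5/2, (25/154)ε)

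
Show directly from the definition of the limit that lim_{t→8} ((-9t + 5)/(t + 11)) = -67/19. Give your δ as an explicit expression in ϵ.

Fix ϵ > 0. We want δ > 0 with 0 < |t − 8| < δ ⇒ |(-9t + 5)/(t + 11) + 67/19| < ϵ.
Combining over a common denominator, (-9t + 5)/(t + 11) + 67/19 = [(-9t + 5)·19 − (-67)·(t + 11)] / [19·(t + 11)] = -104(t − 8) / (19(t + 11)).
So |(-9t + 5)/(t + 11) + 67/19| = 104|t − 8| / (19·|t + 11|).
Restrict δ ≤ 19/2. Then |t − 8| < 19/2 gives |t + 11| = |(t − 8) + 19| ≥ 19 − 19/2 = 19/2.
Hence |(-9t + 5)/(t + 11) + 67/19| < 104|t − 8|/(19·(19/2)) = (208/361)|t − 8|, which is < ϵ once |t − 8| < (361/208)ϵ.
Take δ = min(19/2, (361/208)ϵ). Then 0 < |t − 8| < δ forces both bounds, so |(-9t + 5)/(t + 11) + 67/19| < ϵ.

δ = min(19/2, (361/208)ϵ)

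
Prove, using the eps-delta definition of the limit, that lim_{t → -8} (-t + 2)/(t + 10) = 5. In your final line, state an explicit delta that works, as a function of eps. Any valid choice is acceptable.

delta = min(1, (1/6)eps)

Let eps > 0. We want delta > 0 with 0 < |t + 8| < delta ⇒ |(-t + 2)/(t + 10) − 5| < eps.
Combining over a common denominator, (-t + 2)/(t + 10) − 5 = [(-t + 2)·2 − 10·(t + 10)] / [2·(t + 10)] = -12(t + 8) / (2(t + 10)).
So |(-t + 2)/(t + 10) − 5| = 12|t + 8| / (2·|t + 10|).
Restrict delta ≤ 1. Then |t + 8| < 1 gives |t + 10| = |(t + 8) + 2| ≥ 2 − 1 = 1.
Hence |(-t + 2)/(t + 10) − 5| < 12|t + 8|/(2·1) = 6|t + 8|, which is < eps once |t + 8| < (1/6)eps.
Take delta = min(1, (1/6)eps). Then 0 < |t + 8| < delta forces both bounds, so |(-t + 2)/(t + 10) − 5| < eps.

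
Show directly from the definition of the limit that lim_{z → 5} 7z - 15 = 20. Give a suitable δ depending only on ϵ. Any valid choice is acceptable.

δ = ϵ/7

Let ϵ > 0. We need δ > 0 so that 0 < |z − 5| < δ implies |(7z - 15) − 20| < ϵ.
Since (7z - 15) − 20 = 7(z − 5), we have |(7z - 15) − 20| = 7|z − 5|.
So 7|z − 5| < ϵ exactly when |z − 5| < ϵ/7.
Choosing δ = ϵ/7 gives |(7z - 15) − 20| = 7|z − 5| < ϵ whenever |z − 5| < δ.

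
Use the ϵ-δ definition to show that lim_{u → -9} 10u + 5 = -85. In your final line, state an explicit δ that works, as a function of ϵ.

δ = ϵ/10

Suppose ϵ > 0. We need δ > 0 so that 0 < |u + 9| < δ implies |(10u + 5) + 85| < ϵ.
|(10u + 5) + 85| = |10u + 90| = 10|u + 9|.
So 10|u + 9| < ϵ exactly when |u + 9| < ϵ/10.
Take δ = ϵ/10. If 0 < |u + 9| < δ then |(10u + 5) + 85| = 10|u + 9| < 10·(ϵ/10) = ϵ.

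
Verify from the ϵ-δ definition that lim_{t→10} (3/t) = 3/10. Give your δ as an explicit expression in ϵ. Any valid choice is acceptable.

Let ϵ > 0 be given. We seek δ > 0 such that 0 < |t − 10| < δ implies |3/t − (3/10)| < ϵ.
|3/t − (3/10)| = 3·|10 − t|/(10·|t|) = 3|t − 10|/(10|t|).
Require δ ≤ 5 so that |t| > 10 − 5 = 5, hence 10|t| > 50.
Then |3/t − (3/10)| < 3|t − 10|/50, which is < ϵ when |t − 10| < (50/3)ϵ.
Take δ = min(5, (50/3)ϵ). Then 0 < |t − 10| < δ gives both |t − 10| < 5 and |t − 10| < (50/3)ϵ, so |3/t − (3/10)| < ϵ.

δ = min(5, (50/3)ϵ)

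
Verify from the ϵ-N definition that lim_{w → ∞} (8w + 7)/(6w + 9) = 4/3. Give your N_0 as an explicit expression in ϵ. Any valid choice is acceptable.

N_0 = (5/6)/ϵ

Let ϵ > 0 be given. We seek N_0 > 0 such that w > N_0 implies |(8w + 7)/(6w + 9) − (4/3)| < ϵ.
(8w + 7)/(6w + 9) − (4/3) = (6(8w + 7) − 8(6w + 9)) / (6(6w + 9)) = -30/(6(6w + 9)).
For w > 0 we have 6w + 9 > 6w, so |(8w + 7)/(6w + 9) − (4/3)| = 30/(6(6w + 9)) < 30/(6·6w) = (5/6)/w.
Thus |(8w + 7)/(6w + 9) − (4/3)| < ϵ whenever w > (5/6)/ϵ.
Take N_0 = (5/6)/ϵ. If w > N_0 then |(8w + 7)/(6w + 9) − (4/3)| < (5/6)/w < ϵ.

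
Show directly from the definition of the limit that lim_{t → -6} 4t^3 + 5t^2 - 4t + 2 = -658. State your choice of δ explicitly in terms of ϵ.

Let ϵ > 0. We want δ > 0 such that 0 < |t + 6| < δ implies |(4t^3 + 5t^2 - 4t + 2) + 658| < ϵ.
(4t^3 + 5t^2 - 4t + 2) + 658 = 4t^3 + 5t^2 - 4t + 660 = (t + 6)(4t^2 - 19t + 110).
So |(4t^3 + 5t^2 - 4t + 2) + 658| = |t + 6|·|4t^2 - 19t + 110|.
Assume first that |t + 6| < 1, so |t| < 7. Then |4t^2 - 19t + 110| ≤ 4·7^2 + 19·7 + 110 = 439.
Hence |(4t^3 + 5t^2 - 4t + 2) + 658| ≤ 439|t + 6| < ϵ provided |t + 6| < ϵ/439.
Take δ = min(1, ϵ/439). Then 0 < |t + 6| < δ gives both |t + 6| < 1 and |t + 6| < ϵ/439, so |(4t^3 + 5t^2 - 4t + 2) + 658| < ϵ.

δ = min(1, ϵ/439)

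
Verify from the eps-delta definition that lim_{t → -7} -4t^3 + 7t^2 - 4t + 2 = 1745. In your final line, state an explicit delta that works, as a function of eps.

delta = min(1, eps/785)

Let eps > 0. We want delta > 0 such that 0 < |t + 7| < delta implies |(-4t^3 + 7t^2 - 4t + 2) − 1745| < eps.
(-4t^3 + 7t^2 - 4t + 2) − 1745 = -4t^3 + 7t^2 - 4t - 1743 = (t + 7)(-4t^2 + 35t - 249).
So |(-4t^3 + 7t^2 - 4t + 2) − 1745| = |t + 7|·|-4t^2 + 35t - 249|.
Require delta ≤ 1. Then |t + 7| < 1 gives |t| < 8, and by the triangle inequality |-4t^2 + 35t - 249| ≤ 4·8^2 + 35·8 + 249 = 785.
Hence |(-4t^3 + 7t^2 - 4t + 2) − 1745| ≤ 785|t + 7| < eps provided |t + 7| < eps/785.
Take delta = min(1, eps/785). Then 0 < |t + 7| < delta gives both |t + 7| < 1 and |t + 7| < eps/785, so |(-4t^3 + 7t^2 - 4t + 2) − 1745| < eps.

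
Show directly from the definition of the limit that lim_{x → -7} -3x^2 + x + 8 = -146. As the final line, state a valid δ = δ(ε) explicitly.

δ = min(1, ε/46)

Let ε > 0. We want δ > 0 such that 0 < |x + 7| < δ implies |(-3x^2 + x + 8) + 146| < ε.
(-3x^2 + x + 8) + 146 = -3x^2 + x + 154 = (x + 7)(-3x + 22).
So |(-3x^2 + x + 8) + 146| = |x + 7|·|-3x + 22|.
Require δ ≤ 1. Then |x + 7| < 1 gives |x| < 8, and by the triangle inequality |-3x + 22| ≤ 3·8 + 22 = 46.
Hence |(-3x^2 + x + 8) + 146| ≤ 46|x + 7| < ε provided |x + 7| < ε/46.
Take δ = min(1, ε/46). Then 0 < |x + 7| < δ gives both |x + 7| < 1 and |x + 7| < ε/46, so |(-3x^2 + x + 8) + 146| < ε.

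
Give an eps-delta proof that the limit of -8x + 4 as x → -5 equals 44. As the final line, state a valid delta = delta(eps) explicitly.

delta = eps/8

Let eps > 0. We need delta > 0 so that 0 < |x + 5| < delta implies |(-8x + 4) − 44| < eps.
|(-8x + 4) − 44| = |-8x - 40| = 8|x + 5|.
Thus it suffices that |x + 5| < eps/8.
Choosing delta = eps/8 gives |(-8x + 4) − 44| = 8|x + 5| < eps whenever |x + 5| < delta.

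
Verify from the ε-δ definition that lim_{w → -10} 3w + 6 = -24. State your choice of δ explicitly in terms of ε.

Fix ε > 0. We need δ > 0 so that 0 < |w + 10| < δ implies |(3w + 6) + 24| < ε.
|(3w + 6) + 24| = |3w + 30| = 3|w + 10|.
So 3|w + 10| < ε exactly when |w + 10| < ε/3.
Choosing δ = ε/3 gives |(3w + 6) + 24| = 3|w + 10| < ε whenever |w + 10| < δ.

δ = ε/3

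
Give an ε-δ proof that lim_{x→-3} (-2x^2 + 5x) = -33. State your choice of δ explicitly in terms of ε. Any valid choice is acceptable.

δ = min(1, ε/19)

Let ε > 0. We want δ > 0 such that 0 < |x + 3| < δ implies |(-2x^2 + 5x) + 33| < ε.
(-2x^2 + 5x) + 33 = -2x^2 + 5x + 33 = (x + 3)(-2x + 11).
So |(-2x^2 + 5x) + 33| = |x + 3|·|-2x + 11|.
Require δ ≤ 1. Then |x + 3| < 1 gives |x| < 4, and by the triangle inequality |-2x + 11| ≤ 2·4 + 11 = 19.
Hence |(-2x^2 + 5x) + 33| ≤ 19|x + 3| < ε provided |x + 3| < ε/19.
Take δ = min(1, ε/19). Then 0 < |x + 3| < δ gives both |x + 3| < 1 and |x + 3| < ε/19, so |(-2x^2 + 5x) + 33| < ε.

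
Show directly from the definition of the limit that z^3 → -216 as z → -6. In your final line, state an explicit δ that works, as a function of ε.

Let ε > 0 be given. We seek δ > 0 with 0 < |z + 6| < δ ⇒ |z^3 + 216| < ε.
Factor: z^3 + 216 = (z + 6)(z^2 - 6z + 36), so |z^3 + 216| = |z + 6|·|z^2 - 6z + 36|.
Impose δ ≤ 1 so that |z| < 7; then |z^2 - 6z + 36| ≤ 127.
Hence |z^3 + 216| ≤ 127|z + 6|, which is < ε once |z + 6| < ε/127.
Take δ = min(1, ε/127). If 0 < |z + 6| < δ then both bounds hold and |z^3 + 216| ≤ 127|z + 6| < 127·(ε/127) = ε.

δ = min(1, ε/127)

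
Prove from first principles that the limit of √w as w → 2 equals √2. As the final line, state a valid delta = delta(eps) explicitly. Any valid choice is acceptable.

Let eps > 0. We want delta > 0 such that 0 < |w − 2| < delta implies |√w − √2| < eps.
Multiplying by the conjugate, |√w − √2| = |w − 2|/(√w + √2).
Restrict delta ≤ 2 so that |w − 2| < 2 forces w > 0, and then √w + √2 > √2.
Hence |√w − √2| < |w − 2|/√2, which is < eps once |w − 2| < √2·eps.
Take delta = min(2, √2·eps). If 0 < |w − 2| < delta then w > 0 and |√w − √2| < |w − 2|/√2 < eps.

delta = min(2, √2·eps)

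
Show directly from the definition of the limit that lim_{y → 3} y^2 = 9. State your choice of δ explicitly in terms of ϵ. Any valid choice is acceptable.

Fix ϵ > 0. We seek δ > 0 with 0 < |y − 3| < δ ⇒ |y^2 − 9| < ϵ.
Factor: y^2 − 9 = (y − 3)(y + 3), so |y^2 − 9| = |y − 3|·|y + 3|.
Restrict δ ≤ 1. Then |y − 3| < 1 gives |y| < 4, so by the triangle inequality |y + 3| ≤ 4 + 3 = 7.
Hence |y^2 − 9| ≤ 7|y − 3|, which is < ϵ once |y − 3| < ϵ/7.
Take δ = min(1, ϵ/7). If 0 < |y − 3| < δ then both bounds hold and |y^2 − 9| ≤ 7|y − 3| < 7·(ϵ/7) = ϵ.

δ = min(1, ϵ/7)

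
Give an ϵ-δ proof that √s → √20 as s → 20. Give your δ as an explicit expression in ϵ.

Fix ϵ > 0. We want δ > 0 such that 0 < |s − 20| < δ implies |√s − √20| < ϵ.
Multiplying by the conjugate, |√s − √20| = |s − 20|/(√s + √20).
Restrict δ ≤ 20 so that |s − 20| < 20 forces s > 0, and then √s + √20 > √20.
Hence |√s − √20| < |s − 20|/√20, which is < ϵ once |s − 20| < √20·ϵ.
Take δ = min(20, √20·ϵ). If 0 < |s − 20| < δ then s > 0 and |√s − √20| < |s − 20|/√20 < ϵ.

δ = min(20, √20·ϵ)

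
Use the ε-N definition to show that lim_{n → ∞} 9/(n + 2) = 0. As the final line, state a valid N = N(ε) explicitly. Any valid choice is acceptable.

N = 9/ε

Suppose ε > 0. For n ≥ 1, |9/(n + 2) − 0| = 9/(n + 2) ≤ 9/n.
We need 9/n < ε, i.e. n > 9/ε.
Take N = 9/ε. If n > N then |9/(n + 2)| ≤ 9/n < ε.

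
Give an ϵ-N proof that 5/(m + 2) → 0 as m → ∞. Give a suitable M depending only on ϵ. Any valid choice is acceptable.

M = 5/ϵ

Suppose ϵ > 0. For m ≥ 1, |5/(m + 2) − 0| = 5/(m + 2) ≤ 5/m.
We need 5/m < ϵ, i.e. m > 5/ϵ.
Take M = 5/ϵ. If m > M then |5/(m + 2)| ≤ 5/m < ϵ.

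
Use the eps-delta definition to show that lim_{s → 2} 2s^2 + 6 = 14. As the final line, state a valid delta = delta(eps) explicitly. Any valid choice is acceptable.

delta = min(2, eps/12)

Let eps > 0 be given. We want delta > 0 such that 0 < |s − 2| < delta implies |(2s^2 + 6) − 14| < eps.
(2s^2 + 6) − 14 = 2s^2 - 8 = (s − 2)(2s + 4).
So |(2s^2 + 6) − 14| = |s − 2|·|2s + 4|.
Require delta ≤ 2. Then |s − 2| < 2 gives |s| < 4, and by the triangle inequality |2s + 4| ≤ 2·4 + 4 = 12.
Hence |(2s^2 + 6) − 14| ≤ 12|s − 2| < eps provided |s − 2| < eps/12.
Choosing delta = min(2, eps/12) ensures both conditions, hence |(2s^2 + 6) − 14| < eps.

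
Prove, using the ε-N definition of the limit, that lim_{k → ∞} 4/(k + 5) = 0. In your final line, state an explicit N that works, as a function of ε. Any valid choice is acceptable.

N = 4/ε

Suppose ε > 0. For k ≥ 1, |4/(k + 5) − 0| = 4/(k + 5) ≤ 4/k.
We need 4/k < ε, i.e. k > 4/ε.
Take N = 4/ε. If k > N then |4/(k + 5)| ≤ 4/k < ε.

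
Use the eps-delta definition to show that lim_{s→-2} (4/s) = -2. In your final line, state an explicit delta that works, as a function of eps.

Suppose eps > 0. We seek delta > 0 such that 0 < |s + 2| < delta implies |4/s + 2| < eps.
|4/s + 2| = 4·|-2 − s|/(2·|s|) = 4|s + 2|/(2|s|).
Restrict delta ≤ 1. Then |s + 2| < 1 gives |s| > 1, so 2|s| > 2.
Then |4/s + 2| < 4|s + 2|/2, which is < eps when |s + 2| < (1/2)eps.
Take delta = min(1, (1/2)eps). Then 0 < |s + 2| < delta gives both |s + 2| < 1 and |s + 2| < (1/2)eps, so |4/s + 2| < eps.

delta = min(1, (1/2)eps)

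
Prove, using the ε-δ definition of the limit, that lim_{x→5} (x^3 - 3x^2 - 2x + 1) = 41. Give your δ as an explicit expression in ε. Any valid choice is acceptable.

Let ε > 0 be given. We want δ > 0 such that 0 < |x − 5| < δ implies |(x^3 - 3x^2 - 2x + 1) − 41| < ε.
(x^3 - 3x^2 - 2x + 1) − 41 = x^3 - 3x^2 - 2x - 40 = (x − 5)(x^2 + 2x + 8).
So |(x^3 - 3x^2 - 2x + 1) − 41| = |x − 5|·|x^2 + 2x + 8|.
Require δ ≤ 1. Then |x − 5| < 1 gives |x| < 6, and by the triangle inequality |x^2 + 2x + 8| ≤ 6^2 + 2·6 + 8 = 56.
Hence |(x^3 - 3x^2 - 2x + 1) − 41| ≤ 56|x − 5| < ε provided |x − 5| < ε/56.
Choosing δ = min(1, ε/56) ensures both conditions, hence |(x^3 - 3x^2 - 2x + 1) − 41| < ε.

δ = min(1, ε/56)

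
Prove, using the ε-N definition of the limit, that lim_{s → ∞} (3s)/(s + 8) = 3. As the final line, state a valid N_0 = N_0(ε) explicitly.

N_0 = 24/ε

Fix ε > 0. We seek N_0 > 0 such that s > N_0 implies |(3s)/(s + 8) − 3| < ε.
(3s)/(s + 8) − 3 = ((3s) − 3(s + 8)) / ((s + 8)) = -24/((s + 8)).
For s > 0 we have s + 8 > s, so |(3s)/(s + 8) − 3| = 24/((s + 8)) < 24/(s) = 24/s.
Thus |(3s)/(s + 8) − 3| < ε whenever s > 24/ε.
Take N_0 = 24/ε. If s > N_0 then |(3s)/(s + 8) − 3| < 24/s < ε.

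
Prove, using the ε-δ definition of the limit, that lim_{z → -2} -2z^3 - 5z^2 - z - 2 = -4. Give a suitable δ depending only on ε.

δ = min(1, ε/22)

Let ε > 0 be given. We want δ > 0 such that 0 < |z + 2| < δ implies |(-2z^3 - 5z^2 - z - 2) + 4| < ε.
(-2z^3 - 5z^2 - z - 2) + 4 = -2z^3 - 5z^2 - z + 2 = (z + 2)(-2z^2 - z + 1).
So |(-2z^3 - 5z^2 - z - 2) + 4| = |z + 2|·|-2z^2 - z + 1|.
Require δ ≤ 1. Then |z + 2| < 1 gives |z| < 3, and by the triangle inequality |-2z^2 - z + 1| ≤ 2·3^2 + 3 + 1 = 22.
Hence |(-2z^3 - 5z^2 - z - 2) + 4| ≤ 22|z + 2| < ε provided |z + 2| < ε/22.
Choosing δ = min(1, ε/22) ensures both conditions, hence |(-2z^3 - 5z^2 - z - 2) + 4| < ε.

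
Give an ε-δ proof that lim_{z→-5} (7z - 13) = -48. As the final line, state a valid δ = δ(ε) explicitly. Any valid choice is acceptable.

δ = ε/7

Suppose ε > 0. We need δ > 0 so that 0 < |z + 5| < δ implies |(7z - 13) + 48| < ε.
Since (7z - 13) + 48 = 7(z + 5), we have |(7z - 13) + 48| = 7|z + 5|.
So 7|z + 5| < ε exactly when |z + 5| < ε/7.
Take δ = ε/7. If 0 < |z + 5| < δ then |(7z - 13) + 48| = 7|z + 5| < 7·(ε/7) = ε.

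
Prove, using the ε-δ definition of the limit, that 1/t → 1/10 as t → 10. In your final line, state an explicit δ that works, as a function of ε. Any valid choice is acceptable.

δ = min(5, 50ε)

Suppose ε > 0. We seek δ > 0 such that 0 < |t − 10| < δ implies |1/t − (1/10)| < ε.
|1/t − (1/10)| = |10 − t|/(10·|t|) = |t − 10|/(10|t|).
Require δ ≤ 5 so that |t| > 10 − 5 = 5, hence 10|t| > 50.
Then |1/t − (1/10)| < |t − 10|/50, which is < ε when |t − 10| < 50ε.
Take δ = min(5, 50ε). Then 0 < |t − 10| < δ gives both |t − 10| < 5 and |t − 10| < 50ε, so |1/t − (1/10)| < ε.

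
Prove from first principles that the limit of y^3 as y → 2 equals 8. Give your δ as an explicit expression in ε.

δ = min(1, ε/19)

Suppose ε > 0. We seek δ > 0 with 0 < |y − 2| < δ ⇒ |y^3 − 8| < ε.
Factor: y^3 − 8 = (y − 2)(y^2 + 2y + 4), so |y^3 − 8| = |y − 2|·|y^2 + 2y + 4|.
Restrict δ ≤ 1. Then |y − 2| < 1 gives |y| < 3, so by the triangle inequality |y^2 + 2y + 4| ≤ 3^2 + 2·3 + 4 = 19.
Hence |y^3 − 8| ≤ 19|y − 2|, which is < ε once |y − 2| < ε/19.
Take δ = min(1, ε/19). If 0 < |y − 2| < δ then both bounds hold and |y^3 − 8| ≤ 19|y − 2| < 19·(ε/19) = ε.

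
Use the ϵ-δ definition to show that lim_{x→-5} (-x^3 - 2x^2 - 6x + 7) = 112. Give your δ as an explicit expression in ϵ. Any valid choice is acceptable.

δ = min(1, ϵ/75)

Let ϵ > 0. We want δ > 0 such that 0 < |x + 5| < δ implies |(-x^3 - 2x^2 - 6x + 7) − 112| < ϵ.
(-x^3 - 2x^2 - 6x + 7) − 112 = -x^3 - 2x^2 - 6x - 105 = (x + 5)(-x^2 + 3x - 21).
So |(-x^3 - 2x^2 - 6x + 7) − 112| = |x + 5|·|-x^2 + 3x - 21|.
Require δ ≤ 1. Then |x + 5| < 1 gives |x| < 6, and by the triangle inequality |-x^2 + 3x - 21| ≤ 6^2 + 3·6 + 21 = 75.
Hence |(-x^3 - 2x^2 - 6x + 7) − 112| ≤ 75|x + 5| < ϵ provided |x + 5| < ϵ/75.
Take δ = min(1, ϵ/75). Then 0 < |x + 5| < δ gives both |x + 5| < 1 and |x + 5| < ϵ/75, so |(-x^3 - 2x^2 - 6x + 7) − 112| < ϵ.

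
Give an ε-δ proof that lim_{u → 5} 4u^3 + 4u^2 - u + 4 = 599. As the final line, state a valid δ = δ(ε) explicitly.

Let ε > 0 be given. We want δ > 0 such that 0 < |u − 5| < δ implies |(4u^3 + 4u^2 - u + 4) − 599| < ε.
(4u^3 + 4u^2 - u + 4) − 599 = 4u^3 + 4u^2 - u - 595 = (u − 5)(4u^2 + 24u + 119).
So |(4u^3 + 4u^2 - u + 4) − 599| = |u − 5|·|4u^2 + 24u + 119|.
Assume first that |u − 5| < 1, so |u| < 6. Then |4u^2 + 24u + 119| ≤ 4·6^2 + 24·6 + 119 = 407.
Hence |(4u^3 + 4u^2 - u + 4) − 599| ≤ 407|u − 5| < ε provided |u − 5| < ε/407.
Take δ = min(1, ε/407). Then 0 < |u − 5| < δ gives both |u − 5| < 1 and |u − 5| < ε/407, so |(4u^3 + 4u^2 - u + 4) − 599| < ε.

δ = min(1, ε/407)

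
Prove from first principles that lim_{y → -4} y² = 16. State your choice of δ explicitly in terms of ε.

Fix ε > 0. We seek δ > 0 with 0 < |y + 4| < δ ⇒ |y² − 16| < ε.
Factor: y² − 16 = (y + 4)(y - 4), so |y² − 16| = |y + 4|·|y - 4|.
Restrict δ ≤ 1. Then |y + 4| < 1 gives |y| < 5, so by the triangle inequality |y - 4| ≤ 5 + 4 = 9.
Hence |y² − 16| ≤ 9|y + 4|, which is < ε once |y + 4| < ε/9.
Take δ = min(1, ε/9). If 0 < |y + 4| < δ then both bounds hold and |y² − 16| ≤ 9|y + 4| < 9·(ε/9) = ε.

δ = min(1, ε/9)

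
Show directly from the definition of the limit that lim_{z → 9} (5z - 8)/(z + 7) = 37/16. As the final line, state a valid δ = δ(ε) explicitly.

Fix ε > 0. We want δ > 0 with 0 < |z − 9| < δ ⇒ |(5z - 8)/(z + 7) − (37/16)| < ε.
Combining over a common denominator, (5z - 8)/(z + 7) − (37/16) = [(5z - 8)·16 − 37·(z + 7)] / [16·(z + 7)] = 43(z − 9) / (16(z + 7)).
So |(5z - 8)/(z + 7) − (37/16)| = 43|z − 9| / (16·|z + 7|).
Require δ ≤ 8, so |z + 7| ≥ |16| − |z − 9| > 16 − 8 = 8.
Hence |(5z - 8)/(z + 7) − (37/16)| < 43|z − 9|/(16·8) = (43/128)|z − 9|, which is < ε once |z − 9| < (128/43)ε.
Take δ = min(8, (128/43)ε). Then 0 < |z − 9| < δ forces both bounds, so |(5z - 8)/(z + 7) − (37/16)| < ε.

δ = min(8, (128/43)ε)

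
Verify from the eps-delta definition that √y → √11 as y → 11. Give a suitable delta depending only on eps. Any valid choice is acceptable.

delta = min(11, √11·eps)

Let eps > 0. We want delta > 0 such that 0 < |y − 11| < delta implies |√y − √11| < eps.
Rationalise: √y − √11 = (y − 11)/(√y + √11), so |√y − √11| = |y − 11|/(√y + √11).
Restrict delta ≤ 11 so that |y − 11| < 11 forces y > 0, and then √y + √11 > √11.
Hence |√y − √11| < |y − 11|/√11, which is < eps once |y − 11| < √11·eps.
Take delta = min(11, √11·eps). If 0 < |y − 11| < delta then y > 0 and |√y − √11| < |y − 11|/√11 < eps.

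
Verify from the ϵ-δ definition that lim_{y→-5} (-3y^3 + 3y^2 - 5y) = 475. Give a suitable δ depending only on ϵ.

δ = min(1, ϵ/311)

Let ϵ > 0 be given. We want δ > 0 such that 0 < |y + 5| < δ implies |(-3y^3 + 3y^2 - 5y) − 475| < ϵ.
(-3y^3 + 3y^2 - 5y) − 475 = -3y^3 + 3y^2 - 5y - 475 = (y + 5)(-3y^2 + 18y - 95).
So |(-3y^3 + 3y^2 - 5y) − 475| = |y + 5|·|-3y^2 + 18y - 95|.
Assume first that |y + 5| < 1, so |y| < 6. Then |-3y^2 + 18y - 95| ≤ 3·6^2 + 18·6 + 95 = 311.
Hence |(-3y^3 + 3y^2 - 5y) − 475| ≤ 311|y + 5| < ϵ provided |y + 5| < ϵ/311.
Take δ = min(1, ϵ/311). Then 0 < |y + 5| < δ gives both |y + 5| < 1 and |y + 5| < ϵ/311, so |(-3y^3 + 3y^2 - 5y) − 475| < ϵ.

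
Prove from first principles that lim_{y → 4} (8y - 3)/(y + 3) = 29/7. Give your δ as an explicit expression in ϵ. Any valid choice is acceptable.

δ = min(7/2, (49/54)ϵ)

Suppose ϵ > 0. We want δ > 0 with 0 < |y − 4| < δ ⇒ |(8y - 3)/(y + 3) − (29/7)| < ϵ.
Combining over a common denominator, (8y - 3)/(y + 3) − (29/7) = [(8y - 3)·7 − 29·(y + 3)] / [7·(y + 3)] = 27(y − 4) / (7(y + 3)).
So |(8y - 3)/(y + 3) − (29/7)| = 27|y − 4| / (7·|y + 3|).
Require δ ≤ 7/2, so |y + 3| ≥ |7| − |y − 4| > 7 − 7/2 = 7/2.
Hence |(8y - 3)/(y + 3) − (29/7)| < 27|y − 4|/(7·(7/2)) = (54/49)|y − 4|, which is < ϵ once |y − 4| < (49/54)ϵ.
Take δ = min(7/2, (49/54)ϵ). Then 0 < |y − 4| < δ forces both bounds, so |(8y - 3)/(y + 3) − (29/7)| < ϵ.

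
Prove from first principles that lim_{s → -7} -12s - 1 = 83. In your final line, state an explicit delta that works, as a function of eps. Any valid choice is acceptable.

delta = eps/12

Suppose eps > 0. We need delta > 0 so that 0 < |s + 7| < delta implies |(-12s - 1) − 83| < eps.
|(-12s - 1) − 83| = |-12s - 84| = 12|s + 7|.
Thus it suffices that |s + 7| < eps/12.
Choosing delta = eps/12 gives |(-12s - 1) − 83| = 12|s + 7| < eps whenever |s + 7| < delta.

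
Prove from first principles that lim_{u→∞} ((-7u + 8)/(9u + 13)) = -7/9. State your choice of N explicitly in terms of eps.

Suppose eps > 0. We seek N > 0 such that u > N implies |(-7u + 8)/(9u + 13) + 7/9| < eps.
(-7u + 8)/(9u + 13) + 7/9 = (9(-7u + 8) − (-7)(9u + 13)) / (9(9u + 13)) = 163/(9(9u + 13)).
For u > 0 we have 9u + 13 > 9u, so |(-7u + 8)/(9u + 13) + 7/9| = 163/(9(9u + 13)) < 163/(9·9u) = (163/81)/u.
Thus |(-7u + 8)/(9u + 13) + 7/9| < eps whenever u > (163/81)/eps.
Take N = (163/81)/eps. If u > N then |(-7u + 8)/(9u + 13) + 7/9| < (163/81)/u < eps.

N = (163/81)/eps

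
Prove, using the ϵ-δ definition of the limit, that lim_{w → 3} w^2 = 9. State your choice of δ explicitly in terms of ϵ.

Let ϵ > 0. We seek δ > 0 with 0 < |w − 3| < δ ⇒ |w^2 − 9| < ϵ.
Factor: w^2 − 9 = (w − 3)(w + 3), so |w^2 − 9| = |w − 3|·|w + 3|.
Restrict δ ≤ 1. Then |w − 3| < 1 gives |w| < 4, so by the triangle inequality |w + 3| ≤ 4 + 3 = 7.
Hence |w^2 − 9| ≤ 7|w − 3|, which is < ϵ once |w − 3| < ϵ/7.
Take δ = min(1, ϵ/7). If 0 < |w − 3| < δ then both bounds hold and |w^2 − 9| ≤ 7|w − 3| < 7·(ϵ/7) = ϵ.

δ = min(1, ϵ/7)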